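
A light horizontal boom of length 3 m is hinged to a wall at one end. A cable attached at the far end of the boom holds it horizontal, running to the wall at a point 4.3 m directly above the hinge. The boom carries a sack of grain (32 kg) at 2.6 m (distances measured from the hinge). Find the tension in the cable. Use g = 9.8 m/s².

T ≈ 331 N

Choose the hinge as the axis so the unknown hinge reaction has zero arm there.
Sack of grain: 32 × 9.8 = 313.6 N down at 2.6 m → arm 2.6 m, τ = 313.6 × 2.6 = 815.4 N·m clockwise.
Total clockwise load moment = 815.4 N·m.
The cable tension T acts at 3 m; only its component perpendicular to the boom, T sinθ, produces torque. sinθ = h/√(h²+d²) = 4.3/√(4.3²+3²) = 0.8201.
Setting net torque to zero: T × 3 × 0.8201 = 815.4 → T = 815.4 / 2.46 = 331 N.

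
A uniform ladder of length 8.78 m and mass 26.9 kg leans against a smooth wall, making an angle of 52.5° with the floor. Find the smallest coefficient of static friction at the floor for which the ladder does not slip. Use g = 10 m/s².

μ_min ≈ 0.384

Take moments about the foot of the ladder.
Ladder weight 26.9×10 = 269 N acts at 4.39 m along the ladder; its horizontal arm is 4.39·cos52.5° = 2.672 m → τ = 718.8 N·m clockwise.
Wall normal N acts horizontally at the top; its moment arm is the height L sinθ = 8.78·sin52.5° = 6.966 m, counterclockwise.
Setting net torque to zero: N × 6.966 = 718.8 → N = 103.2 N.
ΣFx = 0 ⇒ f = N_wall = 103.2 N. ΣFy = 0 ⇒ N_floor = 269 N.
μ_min = f / N_floor = 103.2 / 269 = 0.384.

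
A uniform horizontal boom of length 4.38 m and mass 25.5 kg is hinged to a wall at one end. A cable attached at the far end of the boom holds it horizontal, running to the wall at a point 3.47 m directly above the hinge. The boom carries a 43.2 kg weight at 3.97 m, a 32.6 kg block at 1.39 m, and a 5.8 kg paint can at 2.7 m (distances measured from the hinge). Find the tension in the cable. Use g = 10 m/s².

T ≈ 1060 N

Sum moments about the hinge (the unknown hinge reaction has zero arm there).
Beam weight: 25.5 × 10 = 255 N down at 2.19 m → arm 2.19 m, τ = 255 × 2.19 = 558.4 N·m clockwise.
Weight: 43.2 × 10 = 432 N down at 3.97 m → arm 3.97 m, τ = 432 × 3.97 = 1715 N·m clockwise.
Block: 32.6 × 10 = 326 N down at 1.39 m → arm 1.39 m, τ = 326 × 1.39 = 453.1 N·m clockwise.
Paint can: 5.8 × 10 = 58 N down at 2.7 m → arm 2.7 m, τ = 58 × 2.7 = 156.6 N·m clockwise.
Total clockwise load moment = 2883 N·m.
The cable tension T acts at 4.38 m; only its component perpendicular to the boom, T sinθ, produces torque. sinθ = h/√(h²+d²) = 3.47/√(3.47²+4.38²) = 0.621.
Setting net torque to zero: T × 4.38 × 0.621 = 2883 → T = 2883 / 2.72 = 1060 N.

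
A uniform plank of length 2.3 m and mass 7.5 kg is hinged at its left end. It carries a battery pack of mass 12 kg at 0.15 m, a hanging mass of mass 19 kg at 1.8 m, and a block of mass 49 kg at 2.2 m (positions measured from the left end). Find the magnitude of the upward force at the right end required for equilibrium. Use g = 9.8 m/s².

Take moments about the left end.
Beam weight: 7.5 × 9.8 = 73.5 N down at 1.15 m → arm 1.15 m, τ = 73.5 × 1.15 = 84.52 N·m clockwise.
Battery pack: 12 × 9.8 = 117.6 N down at 0.15 m → arm 0.15 m, τ = 117.6 × 0.15 = 17.64 N·m clockwise.
Hanging mass: 19 × 9.8 = 186.2 N down at 1.8 m → arm 1.8 m, τ = 186.2 × 1.8 = 335.2 N·m clockwise.
Block: 49 × 9.8 = 480.2 N down at 2.2 m → arm 2.2 m, τ = 480.2 × 2.2 = 1056 N·m clockwise.
Net moment of the loads = 1493 N·m clockwise.
The upward force F acts at the right end, arm 2.3 m, giving F × 2.3 counterclockwise.
Balancing moments: F × 2.3 = 1493, giving F = 1493 / 2.3 = 649 N.

F ≈ 649 N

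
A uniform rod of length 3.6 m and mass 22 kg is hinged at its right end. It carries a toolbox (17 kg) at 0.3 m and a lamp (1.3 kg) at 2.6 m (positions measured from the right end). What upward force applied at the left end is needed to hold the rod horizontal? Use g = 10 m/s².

F ≈ 134 N

Choose the right end as the axis so the unknown pivot reaction has zero arm there.
Beam weight: 22 × 10 = 220 N down at 1.8 m → arm 1.8 m, τ = 220 × 1.8 = 396 N·m counterclockwise.
Toolbox: 17 × 10 = 170 N down at 0.3 m → arm 0.3 m, τ = 170 × 0.3 = 51 N·m counterclockwise.
Lamp: 1.3 × 10 = 13 N down at 2.6 m → arm 2.6 m, τ = 13 × 2.6 = 33.8 N·m counterclockwise.
Net moment of the loads = 480.8 N·m counterclockwise.
The upward force F acts at the left end, arm 3.6 m, giving F × 3.6 clockwise.
For rotational equilibrium, F × 3.6 = 480.8, so F = 480.8 / 3.6 = 134 N.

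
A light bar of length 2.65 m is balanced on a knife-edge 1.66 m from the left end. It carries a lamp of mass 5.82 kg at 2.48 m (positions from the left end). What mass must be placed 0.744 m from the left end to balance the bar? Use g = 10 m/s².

Take moments about the knife-edge (at 1.66 m from the left end).
Lamp: 5.82 × 10 = 58.2 N down at 2.48 m → arm 0.82 m, τ = 58.2 × 0.82 = 47.72 N·m clockwise.
Net moment of known loads = 47.72 N·m clockwise.
An unknown mass m at 0.744 m has arm 0.916 m; its moment is m·g·0.916 counterclockwise.
Setting net torque to zero: m × 10 × 0.916 = 47.72 → m = 47.72 / (10 × 0.916) = 5.21 kg.

m ≈ 5.21 kg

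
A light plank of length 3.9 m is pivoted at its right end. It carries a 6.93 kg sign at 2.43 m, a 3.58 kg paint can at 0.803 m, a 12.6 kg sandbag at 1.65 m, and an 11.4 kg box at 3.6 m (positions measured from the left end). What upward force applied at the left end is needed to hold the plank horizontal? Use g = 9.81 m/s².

About the right end:
Sign: 6.93 × 9.81 = 67.98 N down at 2.43 m → arm 1.47 m, τ = 67.98 × 1.47 = 99.93 N·m counterclockwise.
Paint can: 3.58 × 9.81 = 35.12 N down at 0.803 m → arm 3.097 m, τ = 35.12 × 3.097 = 108.8 N·m counterclockwise.
Sandbag: 12.6 × 9.81 = 123.6 N down at 1.65 m → arm 2.25 m, τ = 123.6 × 2.25 = 278.1 N·m counterclockwise.
Box: 11.4 × 9.81 = 111.8 N down at 3.6 m → arm 0.3 m, τ = 111.8 × 0.3 = 33.54 N·m counterclockwise.
Net moment of the loads = 520.4 N·m counterclockwise.
The upward force F acts at the left end, arm 3.9 m, giving F × 3.9 clockwise.
For rotational equilibrium, F × 3.9 = 520.4, so F = 520.4 / 3.9 = 133 N.

F ≈ 133 N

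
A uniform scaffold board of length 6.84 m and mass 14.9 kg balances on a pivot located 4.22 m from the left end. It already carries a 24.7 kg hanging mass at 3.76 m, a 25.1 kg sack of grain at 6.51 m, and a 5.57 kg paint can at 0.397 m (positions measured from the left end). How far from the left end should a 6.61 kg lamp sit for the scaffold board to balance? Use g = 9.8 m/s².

x ≈ 2.27 m from the left end

Sum moments about the pivot (at 4.22 m from the left end) (the support reaction has zero arm there).
Beam weight: 14.9 × 9.8 = 146 N down at 3.42 m → arm 0.8 m, τ = 146 × 0.8 = 116.8 N·m counterclockwise.
Hanging mass: 24.7 × 9.8 = 242.1 N down at 3.76 m → arm 0.46 m, τ = 242.1 × 0.46 = 111.4 N·m counterclockwise.
Sack of grain: 25.1 × 9.8 = 246 N down at 6.51 m → arm 2.29 m, τ = 246 × 2.29 = 563.3 N·m clockwise.
Paint can: 5.57 × 9.8 = 54.59 N down at 0.397 m → arm 3.823 m, τ = 54.59 × 3.823 = 208.7 N·m counterclockwise.
Net moment of existing loads = 126.4 N·m clockwise.
The lamp weighs 6.61 × 9.8 = 64.78 N and must supply an equal counterclockwise moment, so its lever arm about the pivot is 126.4 / 64.78 = 1.95 m.
That puts it at 4.22 − 1.95 = 2.27 m from the left end.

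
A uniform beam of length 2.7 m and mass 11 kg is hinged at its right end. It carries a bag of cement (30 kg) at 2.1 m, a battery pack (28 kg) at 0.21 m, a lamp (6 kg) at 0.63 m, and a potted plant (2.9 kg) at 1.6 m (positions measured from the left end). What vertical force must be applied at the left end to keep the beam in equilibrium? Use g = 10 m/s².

F ≈ 438 N

Take moments about the right end.
Beam weight: 11 × 10 = 110 N down at 1.35 m → arm 1.35 m, τ = 110 × 1.35 = 148.5 N·m counterclockwise.
Bag of cement: 30 × 10 = 300 N down at 2.1 m → arm 0.6 m, τ = 300 × 0.6 = 180 N·m counterclockwise.
Battery pack: 28 × 10 = 280 N down at 0.21 m → arm 2.49 m, τ = 280 × 2.49 = 697.2 N·m counterclockwise.
Lamp: 6 × 10 = 60 N down at 0.63 m → arm 2.07 m, τ = 60 × 2.07 = 124.2 N·m counterclockwise.
Potted plant: 2.9 × 10 = 29 N down at 1.6 m → arm 1.1 m, τ = 29 × 1.1 = 31.9 N·m counterclockwise.
Net moment of the loads = 1182 N·m counterclockwise.
The upward force F acts at the left end, arm 2.7 m, giving F × 2.7 clockwise.
Balancing moments: F × 2.7 = 1182, giving F = 1182 / 2.7 = 438 N.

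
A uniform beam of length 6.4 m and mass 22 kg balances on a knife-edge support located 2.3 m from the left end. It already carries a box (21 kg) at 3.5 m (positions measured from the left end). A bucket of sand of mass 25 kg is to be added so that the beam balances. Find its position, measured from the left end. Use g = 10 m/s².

Taking torques about the knife-edge support (at 2.3 m from the left end):
Beam weight: 22 × 10 = 220 N down at 3.2 m → arm 0.9 m, τ = 220 × 0.9 = 198 N·m clockwise.
Box: 21 × 10 = 210 N down at 3.5 m → arm 1.2 m, τ = 210 × 1.2 = 252 N·m clockwise.
Net moment of existing loads = 450 N·m clockwise.
The bucket of sand weighs 25 × 10 = 250 N and must supply an equal counterclockwise moment, so its lever arm about the knife-edge support is 450 / 250 = 1.8 m.
That puts it at 2.3 − 1.8 = 0.5 m from the left end.

x ≈ 0.5 m from the left end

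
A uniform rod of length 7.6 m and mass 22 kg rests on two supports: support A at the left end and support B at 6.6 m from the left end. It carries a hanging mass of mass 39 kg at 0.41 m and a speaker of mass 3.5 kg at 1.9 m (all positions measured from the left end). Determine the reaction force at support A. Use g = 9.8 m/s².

R_A ≈ 474 N

Sum moments about support B (its reaction then has zero moment arm).
Beam weight: 22 × 9.8 = 215.6 N down at 3.8 m → arm 2.8 m, τ = 215.6 × 2.8 = 603.7 N·m counterclockwise.
Hanging mass: 39 × 9.8 = 382.2 N down at 0.41 m → arm 6.19 m, τ = 382.2 × 6.19 = 2366 N·m counterclockwise.
Speaker: 3.5 × 9.8 = 34.3 N down at 1.9 m → arm 4.7 m, τ = 34.3 × 4.7 = 161.2 N·m counterclockwise.
Net load moment about support B = 3131 N·m counterclockwise.
Reaction R at support A is upward at 0 m, arm 6.6 m → moment R × 6.6 clockwise.
For rotational equilibrium, R × 6.6 = 3131, so R = 474 N.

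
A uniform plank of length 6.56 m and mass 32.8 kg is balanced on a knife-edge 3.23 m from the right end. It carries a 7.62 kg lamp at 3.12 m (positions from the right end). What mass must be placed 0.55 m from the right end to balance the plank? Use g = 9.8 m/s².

Take moments about the knife-edge (at 3.23 m from the right end).
Beam weight: 32.8 × 9.8 = 321.4 N down at 3.28 m → arm 0.05 m, τ = 321.4 × 0.05 = 16.07 N·m counterclockwise.
Lamp: 7.62 × 9.8 = 74.68 N down at 3.12 m → arm 0.11 m, τ = 74.68 × 0.11 = 8.215 N·m clockwise.
Net moment of known loads = 7.855 N·m counterclockwise.
An unknown mass m at 0.55 m has arm 2.68 m; its moment is m·g·2.68 clockwise.
Στ = 0 ⇒ m × 9.8 × 2.68 = 7.855 ⇒ m = 7.855 / (9.8 × 2.68) = 0.299 kg.

m ≈ 0.299 kg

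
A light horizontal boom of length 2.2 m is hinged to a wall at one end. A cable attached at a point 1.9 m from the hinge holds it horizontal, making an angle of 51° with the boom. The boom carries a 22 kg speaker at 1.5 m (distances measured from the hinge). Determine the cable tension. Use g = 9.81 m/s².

T ≈ 219 N

Sum moments about the hinge (the unknown hinge reaction has zero arm there).
Speaker: 22 × 9.81 = 215.8 N down at 1.5 m → arm 1.5 m, τ = 215.8 × 1.5 = 323.7 N·m clockwise.
Total clockwise load moment = 323.7 N·m.
The cable tension T acts at 1.9 m; only its component perpendicular to the boom, T sinθ, produces torque. sin 51° = 0.7771.
Setting net torque to zero: T × 1.9 × 0.7771 = 323.7 → T = 323.7 / 1.476 = 219 N.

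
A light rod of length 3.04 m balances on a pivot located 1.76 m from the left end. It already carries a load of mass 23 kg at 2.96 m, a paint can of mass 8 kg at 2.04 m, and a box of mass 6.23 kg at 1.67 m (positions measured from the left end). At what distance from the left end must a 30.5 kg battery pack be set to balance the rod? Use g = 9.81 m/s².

x ≈ 0.8 m from the left end

Sum moments about the pivot (at 1.76 m from the left end) (the support reaction has zero arm there).
Load: 23 × 9.81 = 225.6 N down at 2.96 m → arm 1.2 m, τ = 225.6 × 1.2 = 270.7 N·m clockwise.
Paint can: 8 × 9.81 = 78.48 N down at 2.04 m → arm 0.28 m, τ = 78.48 × 0.28 = 21.97 N·m clockwise.
Box: 6.23 × 9.81 = 61.12 N down at 1.67 m → arm 0.09 m, τ = 61.12 × 0.09 = 5.501 N·m counterclockwise.
Net moment of existing loads = 287.2 N·m clockwise.
The battery pack weighs 30.5 × 9.81 = 299.2 N and must supply an equal counterclockwise moment, so its lever arm about the pivot is 287.2 / 299.2 = 0.96 m.
That puts it at 1.76 − 0.96 = 0.8 m from the left end.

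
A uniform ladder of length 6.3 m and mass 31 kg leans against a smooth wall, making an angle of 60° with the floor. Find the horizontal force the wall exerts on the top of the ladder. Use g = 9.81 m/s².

N_wall ≈ 87.8 N

Take moments about the foot of the ladder.
Ladder weight 31×9.81 = 304.1 N acts at 3.15 m along the ladder; its horizontal arm is 3.15·cos60° = 1.575 m → τ = 479 N·m clockwise.
Wall normal N acts horizontally at the top; its moment arm is the height L sinθ = 6.3·sin60° = 5.456 m, counterclockwise.
Στ = 0 ⇒ N × 5.456 = 479 ⇒ N = 87.8 N.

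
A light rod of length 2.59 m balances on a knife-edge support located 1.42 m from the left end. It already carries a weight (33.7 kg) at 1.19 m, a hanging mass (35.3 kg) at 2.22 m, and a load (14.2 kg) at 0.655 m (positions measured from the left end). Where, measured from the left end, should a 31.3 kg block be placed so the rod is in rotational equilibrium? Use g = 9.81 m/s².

Choose the knife-edge support (at 1.42 m from the left end) as the axis so the support reaction has zero arm there.
Weight: 33.7 × 9.81 = 330.6 N down at 1.19 m → arm 0.23 m, τ = 330.6 × 0.23 = 76.04 N·m counterclockwise.
Hanging mass: 35.3 × 9.81 = 346.3 N down at 2.22 m → arm 0.8 m, τ = 346.3 × 0.8 = 277 N·m clockwise.
Load: 14.2 × 9.81 = 139.3 N down at 0.655 m → arm 0.765 m, τ = 139.3 × 0.765 = 106.6 N·m counterclockwise.
Net moment of existing loads = 94.36 N·m clockwise.
The block weighs 31.3 × 9.81 = 307.1 N and must supply an equal counterclockwise moment, so its lever arm about the knife-edge support is 94.36 / 307.1 = 0.307 m.
That puts it at 1.42 − 0.307 = 1.11 m from the left end.

x ≈ 1.11 m from the left end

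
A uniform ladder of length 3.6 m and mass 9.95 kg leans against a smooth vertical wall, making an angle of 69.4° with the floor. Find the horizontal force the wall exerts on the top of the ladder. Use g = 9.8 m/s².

N_wall ≈ 18.3 N

Taking torques about the foot of the ladder:
Ladder weight 9.95×9.8 = 97.51 N acts at 1.8 m along the ladder; its horizontal arm is 1.8·cos69.4° = 0.6333 m → τ = 61.75 N·m clockwise.
Wall normal N acts horizontally at the top; its moment arm is the height L sinθ = 3.6·sin69.4° = 3.37 m, counterclockwise.
Balancing moments: N × 3.37 = 61.75, giving N = 18.3 N.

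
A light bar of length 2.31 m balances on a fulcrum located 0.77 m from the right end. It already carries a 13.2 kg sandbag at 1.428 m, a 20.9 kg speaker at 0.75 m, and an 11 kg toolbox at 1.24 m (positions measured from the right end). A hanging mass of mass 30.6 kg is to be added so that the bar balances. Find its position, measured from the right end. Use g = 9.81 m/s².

x ≈ 0.331 m from the right end

Taking torques about the fulcrum (at 0.77 m from the right end):
Sandbag: 13.2 × 9.81 = 129.5 N down at 1.428 m → arm 0.658 m, τ = 129.5 × 0.658 = 85.21 N·m counterclockwise.
Speaker: 20.9 × 9.81 = 205 N down at 0.75 m → arm 0.02 m, τ = 205 × 0.02 = 4.1 N·m clockwise.
Toolbox: 11 × 9.81 = 107.9 N down at 1.24 m → arm 0.47 m, τ = 107.9 × 0.47 = 50.71 N·m counterclockwise.
Net moment of existing loads = 131.8 N·m counterclockwise.
The hanging mass weighs 30.6 × 9.81 = 300.2 N and must supply an equal clockwise moment, so its lever arm about the fulcrum is 131.8 / 300.2 = 0.439 m.
That puts it at 0.77 − 0.439 = 0.331 m from the right end.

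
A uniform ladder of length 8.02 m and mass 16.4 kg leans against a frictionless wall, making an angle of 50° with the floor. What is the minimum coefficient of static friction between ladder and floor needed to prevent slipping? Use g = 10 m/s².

Taking torques about the foot of the ladder:
Ladder weight 16.4×10 = 164 N acts at 4.01 m along the ladder; its horizontal arm is 4.01·cos50° = 2.578 m → τ = 422.8 N·m clockwise.
Wall normal N acts horizontally at the top; its moment arm is the height L sinθ = 8.02·sin50° = 6.144 m, counterclockwise.
Setting net torque to zero: N × 6.144 = 422.8 → N = 68.82 N.
ΣFx = 0 ⇒ f = N_wall = 68.82 N. ΣFy = 0 ⇒ N_floor = 164 N.
μ_min = f / N_floor = 68.82 / 164 = 0.42.

μ_min ≈ 0.42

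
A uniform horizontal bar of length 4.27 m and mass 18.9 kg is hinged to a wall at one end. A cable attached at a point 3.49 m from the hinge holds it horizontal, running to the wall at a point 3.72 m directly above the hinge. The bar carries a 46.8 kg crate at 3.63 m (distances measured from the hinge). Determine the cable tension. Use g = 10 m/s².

T ≈ 826 N

Take moments about the hinge.
Beam weight: 18.9 × 10 = 189 N down at 2.135 m → arm 2.135 m, τ = 189 × 2.135 = 403.5 N·m clockwise.
Crate: 46.8 × 10 = 468 N down at 3.63 m → arm 3.63 m, τ = 468 × 3.63 = 1699 N·m clockwise.
Total clockwise load moment = 2102 N·m.
The cable tension T acts at 3.49 m; only its component perpendicular to the bar, T sinθ, produces torque. sinθ = h/√(h²+d²) = 3.72/√(3.72²+3.49²) = 0.7293.
Balancing moments: T × 3.49 × 0.7293 = 2102, giving T = 2102 / 2.545 = 826 N.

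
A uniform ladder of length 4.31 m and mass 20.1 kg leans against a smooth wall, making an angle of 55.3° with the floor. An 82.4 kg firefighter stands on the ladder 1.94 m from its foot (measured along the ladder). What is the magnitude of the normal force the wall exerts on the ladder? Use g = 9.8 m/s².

Taking torques about the foot of the ladder:
Ladder weight 20.1×9.8 = 197 N acts at 2.155 m along the ladder; its horizontal arm is 2.155·cos55.3° = 1.227 m → τ = 241.7 N·m clockwise.
Firefighter: 82.4×9.8 = 807.5 N at 1.94 m → arm 1.104 m → τ = 891.5 N·m clockwise.
Wall normal N acts horizontally at the top; its moment arm is the height L sinθ = 4.31·sin55.3° = 3.543 m, counterclockwise.
For rotational equilibrium, N × 3.543 = 1133, so N = 320 N.

N_wall ≈ 320 N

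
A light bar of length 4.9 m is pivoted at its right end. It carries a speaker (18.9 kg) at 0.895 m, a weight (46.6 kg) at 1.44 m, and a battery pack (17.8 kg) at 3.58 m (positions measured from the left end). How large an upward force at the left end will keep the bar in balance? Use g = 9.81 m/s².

Taking torques about the right end:
Speaker: 18.9 × 9.81 = 185.4 N down at 0.895 m → arm 4.005 m, τ = 185.4 × 4.005 = 742.5 N·m counterclockwise.
Weight: 46.6 × 9.81 = 457.1 N down at 1.44 m → arm 3.46 m, τ = 457.1 × 3.46 = 1582 N·m counterclockwise.
Battery pack: 17.8 × 9.81 = 174.6 N down at 3.58 m → arm 1.32 m, τ = 174.6 × 1.32 = 230.5 N·m counterclockwise.
Net moment of the loads = 2555 N·m counterclockwise.
The upward force F acts at the left end, arm 4.9 m, giving F × 4.9 clockwise.
Setting net torque to zero: F × 4.9 = 2555 → F = 2555 / 4.9 = 521 N.

F ≈ 521 N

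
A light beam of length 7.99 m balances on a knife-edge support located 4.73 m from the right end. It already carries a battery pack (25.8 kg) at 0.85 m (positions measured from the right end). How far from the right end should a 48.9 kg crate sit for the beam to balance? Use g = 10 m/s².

Taking torques about the knife-edge support (at 4.73 m from the right end):
Battery pack: 25.8 × 10 = 258 N down at 0.85 m → arm 3.88 m, τ = 258 × 3.88 = 1001 N·m clockwise.
Net moment of existing loads = 1001 N·m clockwise.
The crate weighs 48.9 × 10 = 489 N and must supply an equal counterclockwise moment, so its lever arm about the knife-edge support is 1001 / 489 = 2.05 m.
That puts it at 4.73 + 2.05 = 6.78 m from the right end.

x ≈ 6.78 m from the right end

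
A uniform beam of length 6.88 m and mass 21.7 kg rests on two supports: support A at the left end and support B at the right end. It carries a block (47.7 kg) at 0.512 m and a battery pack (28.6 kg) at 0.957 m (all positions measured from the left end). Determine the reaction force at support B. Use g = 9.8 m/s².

Sum moments about support A (its reaction then has zero moment arm).
Beam weight: 21.7 × 9.8 = 212.7 N down at 3.44 m → arm 3.44 m, τ = 212.7 × 3.44 = 731.7 N·m clockwise.
Block: 47.7 × 9.8 = 467.5 N down at 0.512 m → arm 0.512 m, τ = 467.5 × 0.512 = 239.4 N·m clockwise.
Battery pack: 28.6 × 9.8 = 280.3 N down at 0.957 m → arm 0.957 m, τ = 280.3 × 0.957 = 268.2 N·m clockwise.
Net load moment about support A = 1239 N·m clockwise.
Reaction R at support B is upward at 6.88 m, arm 6.88 m → moment R × 6.88 counterclockwise.
For rotational equilibrium, R × 6.88 = 1239, so R = 180 N.

R_B ≈ 180 N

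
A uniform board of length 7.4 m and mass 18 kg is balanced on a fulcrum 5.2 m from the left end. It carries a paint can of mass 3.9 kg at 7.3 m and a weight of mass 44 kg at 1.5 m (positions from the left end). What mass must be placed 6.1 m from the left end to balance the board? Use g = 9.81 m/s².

Sum moments about the fulcrum (at 5.2 m from the left end) (the support reaction has zero arm there).
Beam weight: 18 × 9.81 = 176.6 N down at 3.7 m → arm 1.5 m, τ = 176.6 × 1.5 = 264.9 N·m counterclockwise.
Paint can: 3.9 × 9.81 = 38.26 N down at 7.3 m → arm 2.1 m, τ = 38.26 × 2.1 = 80.35 N·m clockwise.
Weight: 44 × 9.81 = 431.6 N down at 1.5 m → arm 3.7 m, τ = 431.6 × 3.7 = 1597 N·m counterclockwise.
Net moment of known loads = 1782 N·m counterclockwise.
An unknown mass m at 6.1 m has arm 0.9 m; its moment is m·g·0.9 clockwise.
Balancing moments: m × 9.81 × 0.9 = 1782, giving m = 1782 / (9.81 × 0.9) = 202 kg.

m ≈ 202 kg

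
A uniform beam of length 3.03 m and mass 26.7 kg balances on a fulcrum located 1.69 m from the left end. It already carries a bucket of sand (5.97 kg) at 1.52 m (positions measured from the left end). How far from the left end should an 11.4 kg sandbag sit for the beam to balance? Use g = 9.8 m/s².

Sum moments about the fulcrum (at 1.69 m from the left end) (the support reaction has zero arm there).
Beam weight: 26.7 × 9.8 = 261.7 N down at 1.515 m → arm 0.175 m, τ = 261.7 × 0.175 = 45.8 N·m counterclockwise.
Bucket of sand: 5.97 × 9.8 = 58.51 N down at 1.52 m → arm 0.17 m, τ = 58.51 × 0.17 = 9.947 N·m counterclockwise.
Net moment of existing loads = 55.75 N·m counterclockwise.
The sandbag weighs 11.4 × 9.8 = 111.7 N and must supply an equal clockwise moment, so its lever arm about the fulcrum is 55.75 / 111.7 = 0.499 m.
That puts it at 1.69 + 0.499 = 2.19 m from the left end.

x ≈ 2.19 m from the left end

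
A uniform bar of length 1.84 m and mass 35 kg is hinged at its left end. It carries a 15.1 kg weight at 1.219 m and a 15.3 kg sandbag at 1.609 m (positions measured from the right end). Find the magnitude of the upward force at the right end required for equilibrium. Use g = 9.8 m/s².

About the left end:
Beam weight: 35 × 9.8 = 343 N down at 0.92 m → arm 0.92 m, τ = 343 × 0.92 = 315.6 N·m clockwise.
Weight: 15.1 × 9.8 = 148 N down at 1.219 m → arm 0.621 m, τ = 148 × 0.621 = 91.91 N·m clockwise.
Sandbag: 15.3 × 9.8 = 149.9 N down at 1.609 m → arm 0.231 m, τ = 149.9 × 0.231 = 34.63 N·m clockwise.
Net moment of the loads = 442.1 N·m clockwise.
The upward force F acts at the right end, arm 1.84 m, giving F × 1.84 counterclockwise.
Balancing moments: F × 1.84 = 442.1, giving F = 442.1 / 1.84 = 240 N.

F ≈ 240 N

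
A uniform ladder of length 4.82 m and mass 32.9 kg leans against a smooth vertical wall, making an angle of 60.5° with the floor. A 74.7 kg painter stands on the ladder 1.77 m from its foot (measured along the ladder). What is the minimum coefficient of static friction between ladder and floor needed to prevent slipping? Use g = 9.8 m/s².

μ_min ≈ 0.231

Sum moments about the foot of the ladder (the floor normal and friction both act there and drop out).
Ladder weight 32.9×9.8 = 322.4 N acts at 2.41 m along the ladder; its horizontal arm is 2.41·cos60.5° = 1.187 m → τ = 382.7 N·m clockwise.
Painter: 74.7×9.8 = 732.1 N at 1.77 m → arm 0.8716 m → τ = 638.1 N·m clockwise.
Wall normal N acts horizontally at the top; its moment arm is the height L sinθ = 4.82·sin60.5° = 4.195 m, counterclockwise.
Balancing moments: N × 4.195 = 1021, giving N = 243.4 N.
ΣFx = 0 ⇒ f = N_wall = 243.4 N. ΣFy = 0 ⇒ N_floor = 1054 N.
μ_min = f / N_floor = 243.4 / 1054 = 0.231.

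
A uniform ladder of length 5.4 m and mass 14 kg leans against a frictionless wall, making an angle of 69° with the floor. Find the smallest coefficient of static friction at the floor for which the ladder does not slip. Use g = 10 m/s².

About the foot of the ladder:
Ladder weight 14×10 = 140 N acts at 2.7 m along the ladder; its horizontal arm is 2.7·cos69° = 0.9676 m → τ = 135.5 N·m clockwise.
Wall normal N acts horizontally at the top; its moment arm is the height L sinθ = 5.4·sin69° = 5.041 m, counterclockwise.
Στ = 0 ⇒ N × 5.041 = 135.5 ⇒ N = 26.88 N.
ΣFx = 0 ⇒ f = N_wall = 26.88 N. ΣFy = 0 ⇒ N_floor = 140 N.
μ_min = f / N_floor = 26.88 / 140 = 0.192.

μ_min ≈ 0.192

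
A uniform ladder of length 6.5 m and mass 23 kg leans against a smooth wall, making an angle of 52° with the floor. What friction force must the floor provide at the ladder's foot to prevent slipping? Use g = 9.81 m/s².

Choose the foot of the ladder as the axis so the floor normal and friction both act there and drop out.
Ladder weight 23×9.81 = 225.6 N acts at 3.25 m along the ladder; its horizontal arm is 3.25·cos52° = 2.001 m → τ = 451.4 N·m clockwise.
Wall normal N acts horizontally at the top; its moment arm is the height L sinθ = 6.5·sin52° = 5.122 m, counterclockwise.
Στ = 0 ⇒ N × 5.122 = 451.4 ⇒ N = 88.1 N.
ΣFx = 0: friction at the foot balances the wall's push, so f = N_wall = 88.1 N.

f ≈ 88.1 N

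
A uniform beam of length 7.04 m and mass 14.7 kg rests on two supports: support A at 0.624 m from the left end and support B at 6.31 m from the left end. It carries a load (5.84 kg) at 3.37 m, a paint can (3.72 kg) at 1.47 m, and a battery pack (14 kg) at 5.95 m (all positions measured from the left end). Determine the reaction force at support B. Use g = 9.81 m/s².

Choose support A as the axis so its reaction then has zero moment arm.
Beam weight: 14.7 × 9.81 = 144.2 N down at 3.52 m → arm 2.896 m, τ = 144.2 × 2.896 = 417.6 N·m clockwise.
Load: 5.84 × 9.81 = 57.29 N down at 3.37 m → arm 2.746 m, τ = 57.29 × 2.746 = 157.3 N·m clockwise.
Paint can: 3.72 × 9.81 = 36.49 N down at 1.47 m → arm 0.846 m, τ = 36.49 × 0.846 = 30.87 N·m clockwise.
Battery pack: 14 × 9.81 = 137.3 N down at 5.95 m → arm 5.326 m, τ = 137.3 × 5.326 = 731.3 N·m clockwise.
Net load moment about support A = 1337 N·m clockwise.
Reaction R at support B is upward at 6.31 m, arm 5.686 m → moment R × 5.686 counterclockwise.
Στ = 0 ⇒ R × 5.686 = 1337 ⇒ R = 235 N.

R_B ≈ 235 N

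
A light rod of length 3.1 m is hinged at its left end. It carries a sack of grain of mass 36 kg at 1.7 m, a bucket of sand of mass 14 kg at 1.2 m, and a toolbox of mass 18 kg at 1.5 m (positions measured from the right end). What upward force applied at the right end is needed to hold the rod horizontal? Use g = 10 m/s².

Taking torques about the left end:
Sack of grain: 36 × 10 = 360 N down at 1.7 m → arm 1.4 m, τ = 360 × 1.4 = 504 N·m clockwise.
Bucket of sand: 14 × 10 = 140 N down at 1.2 m → arm 1.9 m, τ = 140 × 1.9 = 266 N·m clockwise.
Toolbox: 18 × 10 = 180 N down at 1.5 m → arm 1.6 m, τ = 180 × 1.6 = 288 N·m clockwise.
Net moment of the loads = 1058 N·m clockwise.
The upward force F acts at the right end, arm 3.1 m, giving F × 3.1 counterclockwise.
Setting net torque to zero: F × 3.1 = 1058 → F = 1058 / 3.1 = 341 N.

F ≈ 341 N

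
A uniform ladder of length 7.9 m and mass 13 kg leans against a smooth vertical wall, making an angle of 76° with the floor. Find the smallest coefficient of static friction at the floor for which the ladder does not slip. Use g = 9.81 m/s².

Sum moments about the foot of the ladder (the floor normal and friction both act there and drop out).
Ladder weight 13×9.81 = 127.5 N acts at 3.95 m along the ladder; its horizontal arm is 3.95·cos76° = 0.9556 m → τ = 121.8 N·m clockwise.
Wall normal N acts horizontally at the top; its moment arm is the height L sinθ = 7.9·sin76° = 7.665 m, counterclockwise.
Setting net torque to zero: N × 7.665 = 121.8 → N = 15.89 N.
ΣFx = 0 ⇒ f = N_wall = 15.89 N. ΣFy = 0 ⇒ N_floor = 127.5 N.
μ_min = f / N_floor = 15.89 / 127.5 = 0.125.

μ_min ≈ 0.125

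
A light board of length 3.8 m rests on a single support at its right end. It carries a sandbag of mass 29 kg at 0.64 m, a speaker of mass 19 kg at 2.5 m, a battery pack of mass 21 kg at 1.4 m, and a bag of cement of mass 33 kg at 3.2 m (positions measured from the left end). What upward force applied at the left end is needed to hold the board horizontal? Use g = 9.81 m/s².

F ≈ 482 N

Take moments about the right end.
Sandbag: 29 × 9.81 = 284.5 N down at 0.64 m → arm 3.16 m, τ = 284.5 × 3.16 = 899 N·m counterclockwise.
Speaker: 19 × 9.81 = 186.4 N down at 2.5 m → arm 1.3 m, τ = 186.4 × 1.3 = 242.3 N·m counterclockwise.
Battery pack: 21 × 9.81 = 206 N down at 1.4 m → arm 2.4 m, τ = 206 × 2.4 = 494.4 N·m counterclockwise.
Bag of cement: 33 × 9.81 = 323.7 N down at 3.2 m → arm 0.6 m, τ = 323.7 × 0.6 = 194.2 N·m counterclockwise.
Net moment of the loads = 1830 N·m counterclockwise.
The upward force F acts at the left end, arm 3.8 m, giving F × 3.8 clockwise.
For rotational equilibrium, F × 3.8 = 1830, so F = 1830 / 3.8 = 482 N.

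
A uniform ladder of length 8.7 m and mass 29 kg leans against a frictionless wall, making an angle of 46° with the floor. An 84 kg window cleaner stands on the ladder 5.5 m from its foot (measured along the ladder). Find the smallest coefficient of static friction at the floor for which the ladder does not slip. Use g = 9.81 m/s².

μ_min ≈ 0.578

About the foot of the ladder:
Ladder weight 29×9.81 = 284.5 N acts at 4.35 m along the ladder; its horizontal arm is 4.35·cos46° = 3.022 m → τ = 859.8 N·m clockwise.
Window cleaner: 84×9.81 = 824 N at 5.5 m → arm 3.821 m → τ = 3149 N·m clockwise.
Wall normal N acts horizontally at the top; its moment arm is the height L sinθ = 8.7·sin46° = 6.258 m, counterclockwise.
For rotational equilibrium, N × 6.258 = 4009, so N = 640.6 N.
ΣFx = 0 ⇒ f = N_wall = 640.6 N. ΣFy = 0 ⇒ N_floor = 1108 N.
μ_min = f / N_floor = 640.6 / 1108 = 0.578.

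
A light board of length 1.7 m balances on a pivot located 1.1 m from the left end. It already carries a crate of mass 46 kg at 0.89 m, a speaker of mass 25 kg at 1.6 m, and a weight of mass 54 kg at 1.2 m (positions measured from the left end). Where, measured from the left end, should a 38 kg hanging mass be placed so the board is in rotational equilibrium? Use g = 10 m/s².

x ≈ 0.883 m from the left end

Choose the pivot (at 1.1 m from the left end) as the axis so the support reaction has zero arm there.
Crate: 46 × 10 = 460 N down at 0.89 m → arm 0.21 m, τ = 460 × 0.21 = 96.6 N·m counterclockwise.
Speaker: 25 × 10 = 250 N down at 1.6 m → arm 0.5 m, τ = 250 × 0.5 = 125 N·m clockwise.
Weight: 54 × 10 = 540 N down at 1.2 m → arm 0.1 m, τ = 540 × 0.1 = 54 N·m clockwise.
Net moment of existing loads = 82.4 N·m clockwise.
The hanging mass weighs 38 × 10 = 380 N and must supply an equal counterclockwise moment, so its lever arm about the pivot is 82.4 / 380 = 0.217 m.
That puts it at 1.1 − 0.217 = 0.883 m from the left end.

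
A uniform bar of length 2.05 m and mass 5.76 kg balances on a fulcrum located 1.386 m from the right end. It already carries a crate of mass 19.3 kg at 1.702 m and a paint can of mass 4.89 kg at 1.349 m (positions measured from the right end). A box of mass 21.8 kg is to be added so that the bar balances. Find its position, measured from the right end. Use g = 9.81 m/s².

About the fulcrum (at 1.386 m from the right end):
Beam weight: 5.76 × 9.81 = 56.51 N down at 1.025 m → arm 0.361 m, τ = 56.51 × 0.361 = 20.4 N·m clockwise.
Crate: 19.3 × 9.81 = 189.3 N down at 1.702 m → arm 0.316 m, τ = 189.3 × 0.316 = 59.82 N·m counterclockwise.
Paint can: 4.89 × 9.81 = 47.97 N down at 1.349 m → arm 0.037 m, τ = 47.97 × 0.037 = 1.775 N·m clockwise.
Net moment of existing loads = 37.65 N·m counterclockwise.
The box weighs 21.8 × 9.81 = 213.9 N and must supply an equal clockwise moment, so its lever arm about the fulcrum is 37.65 / 213.9 = 0.176 m.
That puts it at 1.386 − 0.176 = 1.21 m from the right end.

x ≈ 1.21 m from the right end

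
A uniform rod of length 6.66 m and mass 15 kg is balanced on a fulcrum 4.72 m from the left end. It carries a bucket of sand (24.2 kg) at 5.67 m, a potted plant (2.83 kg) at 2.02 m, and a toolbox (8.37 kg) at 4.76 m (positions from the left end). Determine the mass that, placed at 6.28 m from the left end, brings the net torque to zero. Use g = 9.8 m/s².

Take moments about the fulcrum (at 4.72 m from the left end).
Beam weight: 15 × 9.8 = 147 N down at 3.33 m → arm 1.39 m, τ = 147 × 1.39 = 204.3 N·m counterclockwise.
Bucket of sand: 24.2 × 9.8 = 237.2 N down at 5.67 m → arm 0.95 m, τ = 237.2 × 0.95 = 225.3 N·m clockwise.
Potted plant: 2.83 × 9.8 = 27.73 N down at 2.02 m → arm 2.7 m, τ = 27.73 × 2.7 = 74.87 N·m counterclockwise.
Toolbox: 8.37 × 9.8 = 82.03 N down at 4.76 m → arm 0.04 m, τ = 82.03 × 0.04 = 3.281 N·m clockwise.
Net moment of known loads = 50.59 N·m counterclockwise.
An unknown mass m at 6.28 m has arm 1.56 m; its moment is m·g·1.56 clockwise.
For rotational equilibrium, m × 9.8 × 1.56 = 50.59, so m = 50.59 / (9.8 × 1.56) = 3.31 kg.

m ≈ 3.31 kg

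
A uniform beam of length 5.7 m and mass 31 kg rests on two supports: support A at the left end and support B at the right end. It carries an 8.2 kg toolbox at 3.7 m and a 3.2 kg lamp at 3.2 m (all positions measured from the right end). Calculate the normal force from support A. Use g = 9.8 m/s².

Taking torques about support B:
Beam weight: 31 × 9.8 = 303.8 N down at 2.85 m → arm 2.85 m, τ = 303.8 × 2.85 = 865.8 N·m counterclockwise.
Toolbox: 8.2 × 9.8 = 80.36 N down at 3.7 m → arm 3.7 m, τ = 80.36 × 3.7 = 297.3 N·m counterclockwise.
Lamp: 3.2 × 9.8 = 31.36 N down at 3.2 m → arm 3.2 m, τ = 31.36 × 3.2 = 100.4 N·m counterclockwise.
Net load moment about support B = 1264 N·m counterclockwise.
Reaction R at support A is upward at 5.7 m, arm 5.7 m → moment R × 5.7 clockwise.
For rotational equilibrium, R × 5.7 = 1264, so R = 222 N.

R_A ≈ 222 N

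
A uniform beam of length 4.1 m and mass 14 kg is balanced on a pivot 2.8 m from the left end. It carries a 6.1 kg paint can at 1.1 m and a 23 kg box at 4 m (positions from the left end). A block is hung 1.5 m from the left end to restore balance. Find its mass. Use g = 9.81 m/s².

m ≈ 5.18 kg

About the pivot (at 2.8 m from the left end):
Beam weight: 14 × 9.81 = 137.3 N down at 2.05 m → arm 0.75 m, τ = 137.3 × 0.75 = 103 N·m counterclockwise.
Paint can: 6.1 × 9.81 = 59.84 N down at 1.1 m → arm 1.7 m, τ = 59.84 × 1.7 = 101.7 N·m counterclockwise.
Box: 23 × 9.81 = 225.6 N down at 4 m → arm 1.2 m, τ = 225.6 × 1.2 = 270.7 N·m clockwise.
Net moment of known loads = 66 N·m clockwise.
An unknown mass m at 1.5 m has arm 1.3 m; its moment is m·g·1.3 counterclockwise.
Balancing moments: m × 9.81 × 1.3 = 66, giving m = 66 / (9.81 × 1.3) = 5.18 kg.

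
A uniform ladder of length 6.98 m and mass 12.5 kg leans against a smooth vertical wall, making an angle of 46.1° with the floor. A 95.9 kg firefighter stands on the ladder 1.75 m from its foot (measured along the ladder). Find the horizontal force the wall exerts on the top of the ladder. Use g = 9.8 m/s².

About the foot of the ladder:
Ladder weight 12.5×9.8 = 122.5 N acts at 3.49 m along the ladder; its horizontal arm is 3.49·cos46.1° = 2.42 m → τ = 296.4 N·m clockwise.
Firefighter: 95.9×9.8 = 939.8 N at 1.75 m → arm 1.213 m → τ = 1140 N·m clockwise.
Wall normal N acts horizontally at the top; its moment arm is the height L sinθ = 6.98·sin46.1° = 5.029 m, counterclockwise.
Balancing moments: N × 5.029 = 1436, giving N = 286 N.

N_wall ≈ 286 N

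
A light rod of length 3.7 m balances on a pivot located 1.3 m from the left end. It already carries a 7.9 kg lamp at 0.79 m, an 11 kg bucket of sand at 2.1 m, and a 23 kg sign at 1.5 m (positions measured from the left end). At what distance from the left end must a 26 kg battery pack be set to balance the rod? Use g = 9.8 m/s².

x ≈ 0.94 m from the left end

Sum moments about the pivot (at 1.3 m from the left end) (the support reaction has zero arm there).
Lamp: 7.9 × 9.8 = 77.42 N down at 0.79 m → arm 0.51 m, τ = 77.42 × 0.51 = 39.48 N·m counterclockwise.
Bucket of sand: 11 × 9.8 = 107.8 N down at 2.1 m → arm 0.8 m, τ = 107.8 × 0.8 = 86.24 N·m clockwise.
Sign: 23 × 9.8 = 225.4 N down at 1.5 m → arm 0.2 m, τ = 225.4 × 0.2 = 45.08 N·m clockwise.
Net moment of existing loads = 91.84 N·m clockwise.
The battery pack weighs 26 × 9.8 = 254.8 N and must supply an equal counterclockwise moment, so its lever arm about the pivot is 91.84 / 254.8 = 0.36 m.
That puts it at 1.3 − 0.36 = 0.94 m from the left end.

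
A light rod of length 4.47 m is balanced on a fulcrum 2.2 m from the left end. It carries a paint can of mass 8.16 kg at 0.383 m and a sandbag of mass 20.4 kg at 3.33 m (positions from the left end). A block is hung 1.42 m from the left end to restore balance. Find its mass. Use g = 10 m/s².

Choose the fulcrum (at 2.2 m from the left end) as the axis so the support reaction has zero arm there.
Paint can: 8.16 × 10 = 81.6 N down at 0.383 m → arm 1.817 m, τ = 81.6 × 1.817 = 148.3 N·m counterclockwise.
Sandbag: 20.4 × 10 = 204 N down at 3.33 m → arm 1.13 m, τ = 204 × 1.13 = 230.5 N·m clockwise.
Net moment of known loads = 82.2 N·m clockwise.
An unknown mass m at 1.42 m has arm 0.78 m; its moment is m·g·0.78 counterclockwise.
Balancing moments: m × 10 × 0.78 = 82.2, giving m = 82.2 / (10 × 0.78) = 10.5 kg.

m ≈ 10.5 kg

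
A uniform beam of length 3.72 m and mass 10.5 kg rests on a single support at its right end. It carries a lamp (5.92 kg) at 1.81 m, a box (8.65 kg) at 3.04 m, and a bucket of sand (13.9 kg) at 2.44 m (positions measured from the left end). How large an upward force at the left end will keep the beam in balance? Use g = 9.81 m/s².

Sum moments about the right end (the unknown pivot reaction has zero arm there).
Beam weight: 10.5 × 9.81 = 103 N down at 1.86 m → arm 1.86 m, τ = 103 × 1.86 = 191.6 N·m counterclockwise.
Lamp: 5.92 × 9.81 = 58.08 N down at 1.81 m → arm 1.91 m, τ = 58.08 × 1.91 = 110.9 N·m counterclockwise.
Box: 8.65 × 9.81 = 84.86 N down at 3.04 m → arm 0.68 m, τ = 84.86 × 0.68 = 57.7 N·m counterclockwise.
Bucket of sand: 13.9 × 9.81 = 136.4 N down at 2.44 m → arm 1.28 m, τ = 136.4 × 1.28 = 174.6 N·m counterclockwise.
Net moment of the loads = 534.8 N·m counterclockwise.
The upward force F acts at the left end, arm 3.72 m, giving F × 3.72 clockwise.
For rotational equilibrium, F × 3.72 = 534.8, so F = 534.8 / 3.72 = 144 N.

F ≈ 144 N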